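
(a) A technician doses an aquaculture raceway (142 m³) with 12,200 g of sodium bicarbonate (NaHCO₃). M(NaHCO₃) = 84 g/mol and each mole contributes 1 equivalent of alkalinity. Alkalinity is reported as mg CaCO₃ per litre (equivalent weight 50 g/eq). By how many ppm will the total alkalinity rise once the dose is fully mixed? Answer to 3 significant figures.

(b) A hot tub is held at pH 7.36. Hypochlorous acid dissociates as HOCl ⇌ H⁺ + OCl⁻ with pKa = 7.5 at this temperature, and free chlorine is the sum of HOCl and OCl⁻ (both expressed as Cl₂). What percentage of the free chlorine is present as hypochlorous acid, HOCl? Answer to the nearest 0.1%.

(a) 51.1 ppm; (b) 58.0%

(a) Volume: 142 m³ = 142,000 L.
(a) Moles of NaHCO₃: 12,200 g ÷ 84 g/mol = 145.2 mol → 145.2 eq of alkalinity.
(a) As CaCO₃: 145.2 eq × 50 g/eq = 7262 g.
(a) Rise: 7262 g / 142,000 L × 1000 = 51.14 mg/L.

(b) [OCl⁻]/[HOCl] = 10^(pH − pKa) = 10^(7.36 − 7.5) = 10^-0.14 = 0.7244.
(b) Fraction as HOCl = 1 / (1 + 0.7244) = 0.5799.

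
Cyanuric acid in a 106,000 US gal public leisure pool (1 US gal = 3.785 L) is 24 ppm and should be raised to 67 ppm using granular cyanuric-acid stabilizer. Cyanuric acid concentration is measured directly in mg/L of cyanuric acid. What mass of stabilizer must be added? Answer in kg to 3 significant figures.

17.3 kg

Volume: 106,000 US gal × 3.785 L/gal = 401,210 L.
CYA to add: (67 − 24) = 43 mg/L × 401,210 L = 17,250 g cyanuric acid.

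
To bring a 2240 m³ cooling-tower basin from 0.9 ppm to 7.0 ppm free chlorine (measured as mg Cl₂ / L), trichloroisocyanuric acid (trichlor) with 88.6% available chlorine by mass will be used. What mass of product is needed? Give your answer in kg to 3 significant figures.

15.4 kg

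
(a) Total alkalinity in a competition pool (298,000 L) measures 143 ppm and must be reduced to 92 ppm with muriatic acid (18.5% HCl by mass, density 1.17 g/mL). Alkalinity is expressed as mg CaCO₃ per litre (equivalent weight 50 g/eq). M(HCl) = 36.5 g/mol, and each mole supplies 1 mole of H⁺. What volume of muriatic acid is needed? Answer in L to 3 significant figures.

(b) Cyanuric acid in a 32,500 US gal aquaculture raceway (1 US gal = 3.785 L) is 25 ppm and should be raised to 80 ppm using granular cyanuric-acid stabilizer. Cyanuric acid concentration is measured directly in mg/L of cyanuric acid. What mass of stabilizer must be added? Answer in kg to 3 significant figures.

(a) 51.3 L; (b) 6.77 kg

(a) Alkalinity to neutralize: (143 − 92) = 51 mg/L as CaCO₃ × 298,000 L = 15,200 g as CaCO₃.
(a) Equivalents of H⁺ required: 15,200 ÷ 50 g/eq = 304 eq = 304 mol HCl.
(a) Mass of HCl: 304 × 36.5 = 11,090 g.
(a) Mass of 18.5% solution: 11,090 / 0.185 = 59,970 g.
(a) Volume: 59,970 g ÷ 1.17 g/mL = 51,260 mL.

(b) Volume: 32,500 US gal × 3.785 L/gal = 123,012 L.
(b) CYA to add: (80 − 25) = 55 mg/L × 123,012 L = 6766 g cyanuric acid.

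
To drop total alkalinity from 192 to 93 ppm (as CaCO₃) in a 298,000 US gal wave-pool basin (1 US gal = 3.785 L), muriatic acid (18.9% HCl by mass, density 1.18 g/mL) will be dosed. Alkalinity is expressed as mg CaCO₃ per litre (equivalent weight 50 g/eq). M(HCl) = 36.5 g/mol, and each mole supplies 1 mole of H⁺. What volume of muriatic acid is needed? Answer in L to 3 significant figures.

Volume: 298,000 US gal × 3.785 L/gal = 1,127,930 L.
Alkalinity to neutralize: (192 − 93) = 99 mg/L as CaCO₃ × 1,127,930 L = 111,700 g as CaCO₃.
Equivalents of H⁺ required: 111,700 ÷ 50 g/eq = 2233 eq = 2233 mol HCl.
Mass of HCl: 2233 × 36.5 = 81,520 g.
Mass of 18.9% solution: 81,520 / 0.189 = 431,300 g.
Volume: 431,300 g ÷ 1.18 g/mL = 365,500 mL.

366 L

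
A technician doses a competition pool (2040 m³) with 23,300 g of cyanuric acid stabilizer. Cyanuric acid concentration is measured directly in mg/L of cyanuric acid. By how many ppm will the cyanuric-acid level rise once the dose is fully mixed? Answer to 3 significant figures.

11.4 ppm

Volume: 2040 m³ = 2,040,000 L.
Rise: 23,300 g / 2,040,000 L × 1000 = 11.42 mg/L.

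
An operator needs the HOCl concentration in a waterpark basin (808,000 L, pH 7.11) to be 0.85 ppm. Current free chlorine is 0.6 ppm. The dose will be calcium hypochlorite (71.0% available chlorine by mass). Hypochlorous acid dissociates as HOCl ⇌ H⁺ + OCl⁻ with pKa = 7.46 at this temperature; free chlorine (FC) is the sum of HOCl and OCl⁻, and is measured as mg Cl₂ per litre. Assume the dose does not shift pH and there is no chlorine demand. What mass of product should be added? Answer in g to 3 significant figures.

[OCl⁻]/[HOCl] = 10^(pH − pKa) = 10^(7.11 − 7.46) = 0.4467; fraction as HOCl = 1/(1 + 0.4467) = 0.6912.
Free chlorine required for 0.85 ppm HOCl: 0.85 / 0.6912 = 1.23 ppm.
FC to add: 1.23 − 0.6 = 0.6297 mg/L as Cl₂.
Cl₂ equivalent: 0.6297 mg/L × 808,000 L = 508.8 g.
Product at 71.0% available Cl: 508.8 / 0.71 = 716.6 g.

717 g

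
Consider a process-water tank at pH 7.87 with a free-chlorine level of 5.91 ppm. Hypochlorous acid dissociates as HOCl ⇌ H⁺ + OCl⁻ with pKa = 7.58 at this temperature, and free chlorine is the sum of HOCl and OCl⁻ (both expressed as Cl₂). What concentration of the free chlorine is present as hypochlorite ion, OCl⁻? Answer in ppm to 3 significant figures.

3.91 ppm

[OCl⁻]/[HOCl] = 10^(pH − pKa) = 10^(7.87 − 7.58) = 10^0.29 = 1.95.
Fraction as HOCl = 1 / (1 + 1.95) = 0.339.
OCl⁻ = (1 − 0.339) × 5.91 ppm = 3.907 ppm.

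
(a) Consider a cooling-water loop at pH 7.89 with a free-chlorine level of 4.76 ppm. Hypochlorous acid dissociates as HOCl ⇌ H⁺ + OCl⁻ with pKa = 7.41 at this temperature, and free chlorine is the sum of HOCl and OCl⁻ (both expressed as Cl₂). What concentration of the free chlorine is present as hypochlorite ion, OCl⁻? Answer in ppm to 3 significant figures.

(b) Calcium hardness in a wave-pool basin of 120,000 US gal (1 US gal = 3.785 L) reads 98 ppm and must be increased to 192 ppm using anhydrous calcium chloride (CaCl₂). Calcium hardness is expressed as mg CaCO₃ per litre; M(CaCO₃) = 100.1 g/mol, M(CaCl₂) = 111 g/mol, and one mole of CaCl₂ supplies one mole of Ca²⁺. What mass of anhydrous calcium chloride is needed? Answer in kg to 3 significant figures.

(a) 3.58 ppm; (b) 47.3 kg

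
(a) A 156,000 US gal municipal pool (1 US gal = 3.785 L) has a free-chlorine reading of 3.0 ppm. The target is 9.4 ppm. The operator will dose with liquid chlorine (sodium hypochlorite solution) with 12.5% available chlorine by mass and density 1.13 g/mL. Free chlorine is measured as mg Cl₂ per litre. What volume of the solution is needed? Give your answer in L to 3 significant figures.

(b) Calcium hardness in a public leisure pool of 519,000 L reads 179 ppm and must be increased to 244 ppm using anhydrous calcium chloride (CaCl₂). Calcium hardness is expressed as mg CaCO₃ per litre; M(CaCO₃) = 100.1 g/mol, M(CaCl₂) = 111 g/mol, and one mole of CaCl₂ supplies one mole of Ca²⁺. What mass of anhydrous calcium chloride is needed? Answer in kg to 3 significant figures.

(a) 26.8 L; (b) 37.4 kg

(a) Volume: 156,000 US gal × 3.785 L/gal = 590,460 L.
(a) Chlorine deficit: 9.4 − 3.0 = 6.4 ppm = 6.4 mg/L as Cl₂.
(a) Cl₂ equivalent needed: 6.4 mg/L × 590,460 L = 3,779,000 mg = 3779 g.
(a) Product at 12.5% available chlorine: 3779 / 0.125 = 30,230 g.
(a) Volume at density 1.13 g/mL: 30,230 g ÷ 1.13 g/mL = 26,750 mL.

(b) Hardness to add: (244 − 179) = 65 mg/L as CaCO₃ × 519,000 L = 33,740 g as CaCO₃.
(b) Moles of Ca²⁺ (1 mol Ca²⁺ ≡ 1 mol CaCO₃): 33,740 / 100.1 g/mol = 337 mol.
(b) Mass of CaCl₂: 337 × 111 = 37,410 g.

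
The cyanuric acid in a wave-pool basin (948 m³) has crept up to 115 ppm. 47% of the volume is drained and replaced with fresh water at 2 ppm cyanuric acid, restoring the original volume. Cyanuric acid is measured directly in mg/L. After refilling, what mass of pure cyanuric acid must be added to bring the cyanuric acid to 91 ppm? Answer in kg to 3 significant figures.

Volume: 948 m³ = 948,000 L.
After draining 47% and refilling: 115 × 0.53 + 2 × 0.47 = 61.89 ppm.
Deficit to target: 91 − 61.89 = 29.11 mg/L.
Mass: 29.11 mg/L × 948,000 L = 27,600 g cyanuric acid.

27.6 kg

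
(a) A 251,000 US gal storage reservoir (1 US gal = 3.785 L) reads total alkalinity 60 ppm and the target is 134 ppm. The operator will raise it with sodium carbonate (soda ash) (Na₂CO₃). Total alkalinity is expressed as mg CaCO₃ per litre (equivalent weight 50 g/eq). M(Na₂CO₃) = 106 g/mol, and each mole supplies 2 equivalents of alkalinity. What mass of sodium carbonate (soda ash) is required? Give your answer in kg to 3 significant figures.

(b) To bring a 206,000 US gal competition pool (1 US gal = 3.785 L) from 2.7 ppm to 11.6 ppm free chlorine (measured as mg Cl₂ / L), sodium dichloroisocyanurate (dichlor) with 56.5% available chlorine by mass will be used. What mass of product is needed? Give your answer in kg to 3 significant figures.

(a) Volume: 251,000 US gal × 3.785 L/gal = 950,035 L.
(a) Alkalinity to add: (134 − 60) = 74 mg/L as CaCO₃ × 950,035 L = 70,300 g as CaCO₃.
(a) Equivalents: 70,300 g ÷ 50 g/eq = 1406 eq.
(a) Each mole of Na₂CO₃ supplies 2 eq, so 1406 / 2 = 703 mol.
(a) Mass: 703 mol × 106 g/mol = 74,520 g.

(b) Volume: 206,000 US gal × 3.785 L/gal = 779,710 L.
(b) Chlorine deficit: 11.6 − 2.7 = 8.9 ppm = 8.9 mg/L as Cl₂.
(b) Cl₂ equivalent needed: 8.9 mg/L × 779,710 L = 6,939,000 mg = 6939 g.
(b) Product at 56.5% available chlorine: 6939 / 0.565 = 12,280 g.

(a) 74.5 kg; (b) 12.3 kg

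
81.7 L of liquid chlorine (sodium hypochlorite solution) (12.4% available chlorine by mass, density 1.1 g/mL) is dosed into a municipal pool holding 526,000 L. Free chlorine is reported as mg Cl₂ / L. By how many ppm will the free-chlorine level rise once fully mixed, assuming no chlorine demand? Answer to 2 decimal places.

21.19 ppm

Mass of solution: 81.7 L × 1000 mL/L × 1.1 g/mL = 89,870 g.
Available chlorine delivered: 89,870 g × 0.124 = 11,140 g as Cl₂.
Concentration rise: 11,140 g / 526,000 L = 21.19 mg/L = 21.19 ppm.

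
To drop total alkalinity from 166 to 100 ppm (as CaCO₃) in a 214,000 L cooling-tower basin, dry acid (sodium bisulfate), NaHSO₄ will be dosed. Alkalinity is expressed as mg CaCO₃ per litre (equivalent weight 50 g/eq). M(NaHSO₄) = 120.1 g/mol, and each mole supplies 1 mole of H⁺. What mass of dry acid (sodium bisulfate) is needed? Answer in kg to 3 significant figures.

33.9 kg

Alkalinity to neutralize: (166 − 100) = 66 mg/L as CaCO₃ × 214,000 L = 14,120 g as CaCO₃.
Equivalents of H⁺ required: 14,120 ÷ 50 g/eq = 282.5 eq = 282.5 mol NaHSO₄.
Mass of NaHSO₄: 282.5 × 120.1 = 33,930 g.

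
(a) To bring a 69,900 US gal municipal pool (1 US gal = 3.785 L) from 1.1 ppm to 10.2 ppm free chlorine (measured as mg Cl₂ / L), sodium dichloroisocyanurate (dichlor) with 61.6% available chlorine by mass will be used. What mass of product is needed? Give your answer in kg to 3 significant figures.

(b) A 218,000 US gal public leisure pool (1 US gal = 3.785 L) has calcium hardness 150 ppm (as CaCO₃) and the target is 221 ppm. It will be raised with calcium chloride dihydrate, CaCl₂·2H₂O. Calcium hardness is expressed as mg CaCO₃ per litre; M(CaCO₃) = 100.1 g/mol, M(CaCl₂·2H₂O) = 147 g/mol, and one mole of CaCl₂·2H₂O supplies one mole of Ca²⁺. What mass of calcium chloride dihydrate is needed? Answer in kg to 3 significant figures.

(a) 3.91 kg; (b) 86.0 kg

(a) Volume: 69,900 US gal × 3.785 L/gal = 264,572 L.
(a) Chlorine deficit: 10.2 − 1.1 = 9.1 ppm = 9.1 mg/L as Cl₂.
(a) Cl₂ equivalent needed: 9.1 mg/L × 264,572 L = 2,408,000 mg = 2408 g.
(a) Product at 61.6% available chlorine: 2408 / 0.616 = 3908 g.

(b) Volume: 218,000 US gal × 3.785 L/gal = 825,130 L.
(b) Hardness to add: (221 − 150) = 71 mg/L as CaCO₃ × 825,130 L = 58,580 g as CaCO₃.
(b) Moles of Ca²⁺ (1 mol Ca²⁺ ≡ 1 mol CaCO₃): 58,580 / 100.1 g/mol = 585.3 mol.
(b) Mass of CaCl₂·2H₂O: 585.3 × 147 = 86,030 g.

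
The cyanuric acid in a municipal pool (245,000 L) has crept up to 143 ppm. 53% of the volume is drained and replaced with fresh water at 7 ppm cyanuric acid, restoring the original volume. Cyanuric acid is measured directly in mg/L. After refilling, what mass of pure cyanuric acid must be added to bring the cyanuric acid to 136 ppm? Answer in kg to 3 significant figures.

After draining 53% and refilling: 143 × 0.47 + 7 × 0.53 = 70.92 ppm.
Deficit to target: 136 − 70.92 = 65.08 mg/L.
Mass: 65.08 mg/L × 245,000 L = 15,940 g cyanuric acid.

15.9 kg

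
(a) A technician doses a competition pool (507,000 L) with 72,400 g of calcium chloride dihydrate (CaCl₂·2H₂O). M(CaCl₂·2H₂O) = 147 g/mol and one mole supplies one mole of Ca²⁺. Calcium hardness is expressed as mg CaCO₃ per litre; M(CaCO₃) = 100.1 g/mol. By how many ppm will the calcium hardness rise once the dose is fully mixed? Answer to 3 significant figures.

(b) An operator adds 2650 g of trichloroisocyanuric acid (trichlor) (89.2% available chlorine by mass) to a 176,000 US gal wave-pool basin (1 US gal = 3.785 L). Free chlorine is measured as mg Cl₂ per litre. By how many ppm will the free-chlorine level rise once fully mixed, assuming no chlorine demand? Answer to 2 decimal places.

(a) 97.2 ppm; (b) 3.55 ppm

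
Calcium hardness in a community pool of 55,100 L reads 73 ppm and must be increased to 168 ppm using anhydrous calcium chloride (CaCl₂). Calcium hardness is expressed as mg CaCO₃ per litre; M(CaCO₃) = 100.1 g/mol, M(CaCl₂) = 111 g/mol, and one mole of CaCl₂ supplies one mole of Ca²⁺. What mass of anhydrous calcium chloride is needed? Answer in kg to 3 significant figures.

5.80 kg

Hardness to add: (168 − 73) = 95 mg/L as CaCO₃ × 55,100 L = 5234 g as CaCO₃.
Moles of Ca²⁺ (1 mol Ca²⁺ ≡ 1 mol CaCO₃): 5234 / 100.1 g/mol = 52.29 mol.
Mass of CaCl₂: 52.29 × 111 = 5804 g.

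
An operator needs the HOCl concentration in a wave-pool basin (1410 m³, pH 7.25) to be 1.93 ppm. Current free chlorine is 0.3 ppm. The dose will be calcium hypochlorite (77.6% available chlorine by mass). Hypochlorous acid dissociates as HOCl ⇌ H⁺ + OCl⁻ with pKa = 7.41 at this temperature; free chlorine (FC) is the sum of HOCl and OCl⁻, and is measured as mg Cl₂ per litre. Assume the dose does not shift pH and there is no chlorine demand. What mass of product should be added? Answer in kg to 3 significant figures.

Volume: 1410 m³ = 1,410,000 L.
[OCl⁻]/[HOCl] = 10^(pH − pKa) = 10^(7.25 − 7.41) = 0.6918; fraction as HOCl = 1/(1 + 0.6918) = 0.5911.
Free chlorine required for 1.93 ppm HOCl: 1.93 / 0.5911 = 3.265 ppm.
FC to add: 3.265 − 0.3 = 2.965 mg/L as Cl₂.
Cl₂ equivalent: 2.965 mg/L × 1,410,000 L = 4181 g.
Product at 77.6% available Cl: 4181 / 0.776 = 5388 g.

5.39 kg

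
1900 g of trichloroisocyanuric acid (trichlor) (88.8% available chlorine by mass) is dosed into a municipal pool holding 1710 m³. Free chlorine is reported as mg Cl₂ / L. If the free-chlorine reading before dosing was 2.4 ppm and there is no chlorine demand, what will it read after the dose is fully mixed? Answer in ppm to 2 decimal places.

Volume: 1710 m³ = 1,710,000 L.
Available chlorine delivered: 1900 g × 0.888 = 1687 g as Cl₂.
Concentration rise: 1687 g / 1,710,000 L = 0.9867 mg/L = 0.99 ppm.
Final FC: 2.4 + 0.99 = 3.39 ppm.

3.39 ppm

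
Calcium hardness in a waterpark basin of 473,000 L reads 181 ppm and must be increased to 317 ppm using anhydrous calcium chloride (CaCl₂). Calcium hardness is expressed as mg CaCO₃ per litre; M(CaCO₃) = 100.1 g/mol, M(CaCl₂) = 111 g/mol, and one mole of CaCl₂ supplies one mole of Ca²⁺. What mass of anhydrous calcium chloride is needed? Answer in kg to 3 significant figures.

71.3 kg

Hardness to add: (317 − 181) = 136 mg/L as CaCO₃ × 473,000 L = 64,330 g as CaCO₃.
Moles of Ca²⁺ (1 mol Ca²⁺ ≡ 1 mol CaCO₃): 64,330 / 100.1 g/mol = 642.6 mol.
Mass of CaCl₂: 642.6 × 111 = 71,330 g.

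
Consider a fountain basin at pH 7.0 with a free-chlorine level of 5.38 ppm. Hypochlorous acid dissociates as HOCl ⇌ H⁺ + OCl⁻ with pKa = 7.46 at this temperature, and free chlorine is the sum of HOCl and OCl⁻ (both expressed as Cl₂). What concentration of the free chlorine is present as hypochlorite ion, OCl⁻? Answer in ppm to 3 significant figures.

1.39 ppm

[OCl⁻]/[HOCl] = 10^(pH − pKa) = 10^(7.0 − 7.46) = 10^-0.46 = 0.3467.
Fraction as HOCl = 1 / (1 + 0.3467) = 0.7425.
OCl⁻ = (1 − 0.7425) × 5.38 ppm = 1.385 ppm.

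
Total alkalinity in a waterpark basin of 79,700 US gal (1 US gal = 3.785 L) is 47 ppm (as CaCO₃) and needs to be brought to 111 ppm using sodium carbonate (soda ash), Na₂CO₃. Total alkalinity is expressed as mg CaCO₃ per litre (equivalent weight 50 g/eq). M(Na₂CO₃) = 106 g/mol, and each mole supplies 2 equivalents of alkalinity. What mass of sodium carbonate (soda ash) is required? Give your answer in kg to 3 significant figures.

Volume: 79,700 US gal × 3.785 L/gal = 301,664 L.
Alkalinity to add: (111 − 47) = 64 mg/L as CaCO₃ × 301,664 L = 19,310 g as CaCO₃.
Equivalents: 19,310 g ÷ 50 g/eq = 386.1 eq.
Each mole of Na₂CO₃ supplies 2 eq, so 386.1 / 2 = 193.1 mol.
Mass: 193.1 mol × 106 g/mol = 20,460 g.

20.5 kg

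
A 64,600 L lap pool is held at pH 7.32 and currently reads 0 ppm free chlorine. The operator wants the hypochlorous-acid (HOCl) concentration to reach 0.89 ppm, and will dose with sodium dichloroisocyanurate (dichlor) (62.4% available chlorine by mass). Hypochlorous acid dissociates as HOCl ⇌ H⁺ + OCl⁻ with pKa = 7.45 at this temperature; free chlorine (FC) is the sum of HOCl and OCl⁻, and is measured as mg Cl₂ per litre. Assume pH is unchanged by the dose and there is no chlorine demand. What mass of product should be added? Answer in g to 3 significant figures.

160 g

[OCl⁻]/[HOCl] = 10^(pH − pKa) = 10^(7.32 − 7.45) = 0.7413; fraction as HOCl = 1/(1 + 0.7413) = 0.5743.
Free chlorine required for 0.89 ppm HOCl: 0.89 / 0.5743 = 1.55 ppm.
FC to add: 1.55 − 0 = 1.55 mg/L as Cl₂.
Cl₂ equivalent: 1.55 mg/L × 64,600 L = 100.1 g.
Product at 62.4% available Cl: 100.1 / 0.624 = 160.4 g.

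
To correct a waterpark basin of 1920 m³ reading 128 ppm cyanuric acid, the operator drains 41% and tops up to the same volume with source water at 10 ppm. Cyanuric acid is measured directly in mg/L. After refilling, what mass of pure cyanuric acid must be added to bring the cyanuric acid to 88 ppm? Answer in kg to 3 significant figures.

16.1 kg

Volume: 1920 m³ = 1,920,000 L.
After draining 41% and refilling: 128 × 0.59 + 10 × 0.41 = 79.62 ppm.
Deficit to target: 88 − 79.62 = 8.38 mg/L.
Mass: 8.38 mg/L × 1,920,000 L = 16,090 g cyanuric acid.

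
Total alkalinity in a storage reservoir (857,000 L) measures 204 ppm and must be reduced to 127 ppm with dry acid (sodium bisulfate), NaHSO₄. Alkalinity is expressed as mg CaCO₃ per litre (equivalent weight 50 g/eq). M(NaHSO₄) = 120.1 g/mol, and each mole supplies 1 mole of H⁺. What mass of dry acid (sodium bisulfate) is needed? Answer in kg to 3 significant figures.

Alkalinity to neutralize: (204 − 127) = 77 mg/L as CaCO₃ × 857,000 L = 65,990 g as CaCO₃.
Equivalents of H⁺ required: 65,990 ÷ 50 g/eq = 1320 eq = 1320 mol NaHSO₄.
Mass of NaHSO₄: 1320 × 120.1 = 158,500 g.

159 kg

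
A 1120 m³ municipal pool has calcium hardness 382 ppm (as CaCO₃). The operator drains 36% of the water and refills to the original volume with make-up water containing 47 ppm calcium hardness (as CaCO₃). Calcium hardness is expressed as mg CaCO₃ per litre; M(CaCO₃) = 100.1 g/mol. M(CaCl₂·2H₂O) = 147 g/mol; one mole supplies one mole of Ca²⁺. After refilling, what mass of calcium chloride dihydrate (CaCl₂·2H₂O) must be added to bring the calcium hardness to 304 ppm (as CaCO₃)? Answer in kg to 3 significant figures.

Volume: 1120 m³ = 1,120,000 L.
After draining 36% and refilling: 382 × 0.64 + 47 × 0.36 = 261.4 ppm.
Deficit to target: 304 − 261.4 = 42.6 mg/L.
As CaCO₃: 42.6 mg/L × 1,120,000 L = 47,710 g; ÷ 100.1 = 476.6 mol Ca²⁺.
Mass: 476.6 × 147 = 70,070 g.

70.1 kg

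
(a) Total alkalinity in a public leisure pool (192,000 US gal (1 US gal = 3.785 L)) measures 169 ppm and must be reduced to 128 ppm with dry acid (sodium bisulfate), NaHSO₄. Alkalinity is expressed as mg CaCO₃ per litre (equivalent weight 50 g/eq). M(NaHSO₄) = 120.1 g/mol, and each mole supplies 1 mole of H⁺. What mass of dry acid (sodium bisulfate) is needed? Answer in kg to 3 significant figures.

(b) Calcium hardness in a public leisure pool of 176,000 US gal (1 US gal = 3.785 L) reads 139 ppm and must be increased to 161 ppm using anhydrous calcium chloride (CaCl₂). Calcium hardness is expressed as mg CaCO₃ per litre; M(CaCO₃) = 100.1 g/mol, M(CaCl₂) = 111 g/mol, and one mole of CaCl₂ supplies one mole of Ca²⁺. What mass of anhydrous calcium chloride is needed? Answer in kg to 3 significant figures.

(a) Volume: 192,000 US gal × 3.785 L/gal = 726,720 L.
(a) Alkalinity to neutralize: (169 − 128) = 41 mg/L as CaCO₃ × 726,720 L = 29,800 g as CaCO₃.
(a) Equivalents of H⁺ required: 29,800 ÷ 50 g/eq = 595.9 eq = 595.9 mol NaHSO₄.
(a) Mass of NaHSO₄: 595.9 × 120.1 = 71,570 g.

(b) Volume: 176,000 US gal × 3.785 L/gal = 666,160 L.
(b) Hardness to add: (161 − 139) = 22 mg/L as CaCO₃ × 666,160 L = 14,660 g as CaCO₃.
(b) Moles of Ca²⁺ (1 mol Ca²⁺ ≡ 1 mol CaCO₃): 14,660 / 100.1 g/mol = 146.4 mol.
(b) Mass of CaCl₂: 146.4 × 111 = 16,250 g.

(a) 71.6 kg; (b) 16.3 kg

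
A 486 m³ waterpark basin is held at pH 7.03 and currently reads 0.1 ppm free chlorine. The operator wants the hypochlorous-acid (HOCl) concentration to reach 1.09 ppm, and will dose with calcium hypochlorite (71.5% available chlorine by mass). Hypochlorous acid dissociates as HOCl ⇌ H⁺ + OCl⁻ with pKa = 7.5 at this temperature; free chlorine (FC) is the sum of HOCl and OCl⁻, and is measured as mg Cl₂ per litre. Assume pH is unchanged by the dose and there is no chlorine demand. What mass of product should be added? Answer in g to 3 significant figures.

Volume: 486 m³ = 486,000 L.
[OCl⁻]/[HOCl] = 10^(pH − pKa) = 10^(7.03 − 7.5) = 0.3388; fraction as HOCl = 1/(1 + 0.3388) = 0.7469.
Free chlorine required for 1.09 ppm HOCl: 1.09 / 0.7469 = 1.459 ppm.
FC to add: 1.459 − 0.1 = 1.359 mg/L as Cl₂.
Cl₂ equivalent: 1.359 mg/L × 486,000 L = 660.6 g.
Product at 71.5% available Cl: 660.6 / 0.715 = 924 g.

924 g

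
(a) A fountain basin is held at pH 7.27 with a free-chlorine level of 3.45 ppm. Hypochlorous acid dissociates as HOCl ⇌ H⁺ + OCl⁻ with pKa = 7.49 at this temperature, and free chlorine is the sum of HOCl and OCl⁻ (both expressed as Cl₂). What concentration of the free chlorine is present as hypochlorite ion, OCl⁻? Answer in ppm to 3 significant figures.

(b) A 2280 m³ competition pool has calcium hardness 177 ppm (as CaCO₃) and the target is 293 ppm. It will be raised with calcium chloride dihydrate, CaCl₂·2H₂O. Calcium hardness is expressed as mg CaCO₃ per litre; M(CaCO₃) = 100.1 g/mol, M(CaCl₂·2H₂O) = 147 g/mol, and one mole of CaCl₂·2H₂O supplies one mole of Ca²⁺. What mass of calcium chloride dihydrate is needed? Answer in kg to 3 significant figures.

(a) [OCl⁻]/[HOCl] = 10^(pH − pKa) = 10^(7.27 − 7.49) = 10^-0.22 = 0.6026.
(a) Fraction as HOCl = 1 / (1 + 0.6026) = 0.624.
(a) OCl⁻ = (1 − 0.624) × 3.45 ppm = 1.297 ppm.

(b) Volume: 2280 m³ = 2,280,000 L.
(b) Hardness to add: (293 − 177) = 116 mg/L as CaCO₃ × 2,280,000 L = 264,500 g as CaCO₃.
(b) Moles of Ca²⁺ (1 mol Ca²⁺ ≡ 1 mol CaCO₃): 264,500 / 100.1 g/mol = 2642 mol.
(b) Mass of CaCl₂·2H₂O: 2642 × 147 = 388,400 g.

(a) 1.30 ppm; (b) 388 kg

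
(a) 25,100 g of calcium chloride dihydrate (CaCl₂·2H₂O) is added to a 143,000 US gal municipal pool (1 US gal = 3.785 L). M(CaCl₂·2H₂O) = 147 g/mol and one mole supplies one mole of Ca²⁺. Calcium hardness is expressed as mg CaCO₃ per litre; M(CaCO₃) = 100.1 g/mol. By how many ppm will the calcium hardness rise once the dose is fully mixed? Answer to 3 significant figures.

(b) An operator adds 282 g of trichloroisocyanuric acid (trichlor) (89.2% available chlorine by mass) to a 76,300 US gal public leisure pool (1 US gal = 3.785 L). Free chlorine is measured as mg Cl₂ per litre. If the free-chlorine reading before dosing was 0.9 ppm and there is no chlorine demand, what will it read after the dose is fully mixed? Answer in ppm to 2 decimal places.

(a) 31.6 ppm; (b) 1.77 ppm

(a) Volume: 143,000 US gal × 3.785 L/gal = 541,255 L.
(a) Moles of Ca²⁺: 25,100 g ÷ 147 g/mol = 170.7 mol.
(a) As CaCO₃: 170.7 mol × 100.1 g/mol = 17,090 g.
(a) Rise: 17,090 g / 541,255 L × 1000 = 31.58 mg/L.

(b) Volume: 76,300 US gal × 3.785 L/gal = 288,796 L.
(b) Available chlorine delivered: 282 g × 0.892 = 251.5 g as Cl₂.
(b) Concentration rise: 251.5 g / 288,796 L = 0.871 mg/L = 0.87 ppm.
(b) Final FC: 0.9 + 0.87 = 1.77 ppm.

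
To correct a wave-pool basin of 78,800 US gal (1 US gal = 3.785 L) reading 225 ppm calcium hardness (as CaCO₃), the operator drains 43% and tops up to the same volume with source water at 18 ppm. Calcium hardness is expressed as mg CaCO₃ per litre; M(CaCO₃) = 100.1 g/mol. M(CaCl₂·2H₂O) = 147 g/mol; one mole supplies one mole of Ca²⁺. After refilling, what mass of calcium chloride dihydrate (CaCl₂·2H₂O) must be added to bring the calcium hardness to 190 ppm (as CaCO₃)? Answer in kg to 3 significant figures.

23.7 kg

Volume: 78,800 US gal × 3.785 L/gal = 298,258 L.
After draining 43% and refilling: 225 × 0.57 + 18 × 0.43 = 135.99 ppm.
Deficit to target: 190 − 135.99 = 54.01 mg/L.
As CaCO₃: 54.01 mg/L × 298,258 L = 16,110 g; ÷ 100.1 = 160.9 mol Ca²⁺.
Mass: 160.9 × 147 = 23,660 g.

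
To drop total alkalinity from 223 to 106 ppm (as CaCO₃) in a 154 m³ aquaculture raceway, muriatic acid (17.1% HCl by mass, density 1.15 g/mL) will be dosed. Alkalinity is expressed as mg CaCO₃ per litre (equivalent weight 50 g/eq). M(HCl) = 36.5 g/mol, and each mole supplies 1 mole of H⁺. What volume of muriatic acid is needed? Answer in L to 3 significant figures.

66.9 L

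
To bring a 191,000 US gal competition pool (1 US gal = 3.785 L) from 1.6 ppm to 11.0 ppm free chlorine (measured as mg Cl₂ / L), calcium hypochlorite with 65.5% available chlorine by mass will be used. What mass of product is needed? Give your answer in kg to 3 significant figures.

10.4 kg

Volume: 191,000 US gal × 3.785 L/gal = 722,935 L.
Chlorine deficit: 11.0 − 1.6 = 9.4 ppm = 9.4 mg/L as Cl₂.
Cl₂ equivalent needed: 9.4 mg/L × 722,935 L = 6,796,000 mg = 6796 g.
Product at 65.5% available chlorine: 6796 / 0.655 = 10,370 g.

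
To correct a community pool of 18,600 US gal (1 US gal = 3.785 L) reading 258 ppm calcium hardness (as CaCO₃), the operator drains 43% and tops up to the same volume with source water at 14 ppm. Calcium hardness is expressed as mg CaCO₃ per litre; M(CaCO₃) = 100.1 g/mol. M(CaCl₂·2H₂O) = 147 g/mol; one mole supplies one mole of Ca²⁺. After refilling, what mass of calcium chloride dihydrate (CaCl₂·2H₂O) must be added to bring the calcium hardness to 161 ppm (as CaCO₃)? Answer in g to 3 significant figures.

819 g

Volume: 18,600 US gal × 3.785 L/gal = 70,401 L.
After draining 43% and refilling: 258 × 0.57 + 14 × 0.43 = 153.08 ppm.
Deficit to target: 161 − 153.08 = 7.92 mg/L.
As CaCO₃: 7.92 mg/L × 70,401 L = 557.6 g; ÷ 100.1 = 5.57 mol Ca²⁺.
Mass: 5.57 × 147 = 818.8 g.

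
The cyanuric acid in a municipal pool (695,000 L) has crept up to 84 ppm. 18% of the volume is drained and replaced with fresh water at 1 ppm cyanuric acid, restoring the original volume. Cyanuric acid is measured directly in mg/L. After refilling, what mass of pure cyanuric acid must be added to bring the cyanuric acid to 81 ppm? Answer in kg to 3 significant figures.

After draining 18% and refilling: 84 × 0.82 + 1 × 0.18 = 69.06 ppm.
Deficit to target: 81 − 69.06 = 11.94 mg/L.
Mass: 11.94 mg/L × 695,000 L = 8298 g cyanuric acid.

8.30 kg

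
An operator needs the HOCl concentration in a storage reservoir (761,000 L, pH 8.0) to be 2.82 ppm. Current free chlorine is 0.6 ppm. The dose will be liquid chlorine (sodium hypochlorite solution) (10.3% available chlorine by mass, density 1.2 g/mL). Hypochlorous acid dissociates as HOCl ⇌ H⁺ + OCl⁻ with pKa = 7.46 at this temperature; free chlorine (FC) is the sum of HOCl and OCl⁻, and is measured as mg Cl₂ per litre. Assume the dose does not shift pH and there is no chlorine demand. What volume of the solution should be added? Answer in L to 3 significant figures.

[OCl⁻]/[HOCl] = 10^(pH − pKa) = 10^(8.0 − 7.46) = 3.467; fraction as HOCl = 1/(1 + 3.467) = 0.2238.
Free chlorine required for 2.82 ppm HOCl: 2.82 / 0.2238 = 12.6 ppm.
FC to add: 12.6 − 0.6 = 12 mg/L as Cl₂.
Cl₂ equivalent: 12 mg/L × 761,000 L = 9130 g.
Product at 10.3% available Cl: 9130 / 0.103 = 88,650 g.
Volume: 88,650 g ÷ 1.2 g/mL = 73,870 mL.

73.9 L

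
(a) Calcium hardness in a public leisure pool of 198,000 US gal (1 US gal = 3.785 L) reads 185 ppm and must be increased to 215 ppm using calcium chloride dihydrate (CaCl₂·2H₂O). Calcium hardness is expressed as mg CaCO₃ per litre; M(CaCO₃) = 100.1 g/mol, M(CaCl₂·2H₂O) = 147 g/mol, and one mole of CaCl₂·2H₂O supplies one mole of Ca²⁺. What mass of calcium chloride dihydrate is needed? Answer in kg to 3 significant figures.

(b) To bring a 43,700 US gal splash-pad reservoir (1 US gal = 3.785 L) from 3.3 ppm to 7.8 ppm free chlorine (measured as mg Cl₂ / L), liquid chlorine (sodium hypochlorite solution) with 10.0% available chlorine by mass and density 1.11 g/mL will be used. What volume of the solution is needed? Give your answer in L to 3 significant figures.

(a) Volume: 198,000 US gal × 3.785 L/gal = 749,430 L.
(a) Hardness to add: (215 − 185) = 30 mg/L as CaCO₃ × 749,430 L = 22,480 g as CaCO₃.
(a) Moles of Ca²⁺ (1 mol Ca²⁺ ≡ 1 mol CaCO₃): 22,480 / 100.1 g/mol = 224.6 mol.
(a) Mass of CaCl₂·2H₂O: 224.6 × 147 = 33,020 g.

(b) Volume: 43,700 US gal × 3.785 L/gal = 165,404 L.
(b) Chlorine deficit: 7.8 − 3.3 = 4.5 ppm = 4.5 mg/L as Cl₂.
(b) Cl₂ equivalent needed: 4.5 mg/L × 165,404 L = 744,300 mg = 744.3 g.
(b) Product at 10.0% available chlorine: 744.3 / 0.1 = 7443 g.
(b) Volume at density 1.11 g/mL: 7443 g ÷ 1.11 g/mL = 6706 mL.

(a) 33.0 kg; (b) 6.71 L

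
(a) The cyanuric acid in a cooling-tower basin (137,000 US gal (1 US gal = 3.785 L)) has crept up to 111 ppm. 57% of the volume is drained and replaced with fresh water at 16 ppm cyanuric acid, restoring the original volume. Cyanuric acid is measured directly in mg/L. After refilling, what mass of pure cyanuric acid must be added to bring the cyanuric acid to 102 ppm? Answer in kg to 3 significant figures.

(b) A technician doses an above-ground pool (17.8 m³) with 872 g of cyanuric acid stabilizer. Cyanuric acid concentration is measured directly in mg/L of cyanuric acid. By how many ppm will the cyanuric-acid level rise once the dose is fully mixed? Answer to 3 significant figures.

(a) Volume: 137,000 US gal × 3.785 L/gal = 518,545 L.
(a) After draining 57% and refilling: 111 × 0.43 + 16 × 0.57 = 56.85 ppm.
(a) Deficit to target: 102 − 56.85 = 45.15 mg/L.
(a) Mass: 45.15 mg/L × 518,545 L = 23,410 g cyanuric acid.

(b) Volume: 17.8 m³ = 17,800 L.
(b) Rise: 872 g / 17,800 L × 1000 = 48.99 mg/L.

(a) 23.4 kg; (b) 49.0 ppm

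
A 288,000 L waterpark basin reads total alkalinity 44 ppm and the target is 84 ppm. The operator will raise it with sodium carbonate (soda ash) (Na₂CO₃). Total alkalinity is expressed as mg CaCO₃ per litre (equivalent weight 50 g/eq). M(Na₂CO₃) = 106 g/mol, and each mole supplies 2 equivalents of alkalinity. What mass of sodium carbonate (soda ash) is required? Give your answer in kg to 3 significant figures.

12.2 kg

Alkalinity to add: (84 − 44) = 40 mg/L as CaCO₃ × 288,000 L = 11,520 g as CaCO₃.
Equivalents: 11,520 g ÷ 50 g/eq = 230.4 eq.
Each mole of Na₂CO₃ supplies 2 eq, so 230.4 / 2 = 115.2 mol.
Mass: 115.2 mol × 106 g/mol = 12,210 g.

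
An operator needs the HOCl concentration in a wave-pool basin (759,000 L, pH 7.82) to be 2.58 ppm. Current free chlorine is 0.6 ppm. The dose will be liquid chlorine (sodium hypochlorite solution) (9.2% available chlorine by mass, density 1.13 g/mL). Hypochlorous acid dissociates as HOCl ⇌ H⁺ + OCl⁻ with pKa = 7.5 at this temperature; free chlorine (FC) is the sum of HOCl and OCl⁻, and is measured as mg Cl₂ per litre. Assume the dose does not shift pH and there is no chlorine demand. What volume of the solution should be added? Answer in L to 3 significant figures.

53.8 L

[OCl⁻]/[HOCl] = 10^(pH − pKa) = 10^(7.82 − 7.5) = 2.089; fraction as HOCl = 1/(1 + 2.089) = 0.3237.
Free chlorine required for 2.58 ppm HOCl: 2.58 / 0.3237 = 7.97 ppm.
FC to add: 7.97 − 0.6 = 7.37 mg/L as Cl₂.
Cl₂ equivalent: 7.37 mg/L × 759,000 L = 5594 g.
Product at 9.2% available Cl: 5594 / 0.092 = 60,810 g.
Volume: 60,810 g ÷ 1.13 g/mL = 53,810 mL.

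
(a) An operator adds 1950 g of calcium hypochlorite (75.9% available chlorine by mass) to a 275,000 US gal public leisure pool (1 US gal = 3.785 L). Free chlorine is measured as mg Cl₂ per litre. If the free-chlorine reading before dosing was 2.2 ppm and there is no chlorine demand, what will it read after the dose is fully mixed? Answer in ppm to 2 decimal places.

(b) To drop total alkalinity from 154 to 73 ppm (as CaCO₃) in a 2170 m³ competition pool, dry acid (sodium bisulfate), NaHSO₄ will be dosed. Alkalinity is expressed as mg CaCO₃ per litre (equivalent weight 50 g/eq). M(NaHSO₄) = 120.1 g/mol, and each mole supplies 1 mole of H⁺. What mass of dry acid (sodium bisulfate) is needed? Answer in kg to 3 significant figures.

(a) Volume: 275,000 US gal × 3.785 L/gal = 1,040,875 L.
(a) Available chlorine delivered: 1950 g × 0.759 = 1480 g as Cl₂.
(a) Concentration rise: 1480 g / 1,040,875 L = 1.422 mg/L = 1.42 ppm.
(a) Final FC: 2.2 + 1.42 = 3.62 ppm.

(b) Volume: 2170 m³ = 2,170,000 L.
(b) Alkalinity to neutralize: (154 − 73) = 81 mg/L as CaCO₃ × 2,170,000 L = 175,800 g as CaCO₃.
(b) Equivalents of H⁺ required: 175,800 ÷ 50 g/eq = 3515 eq = 3515 mol NaHSO₄.
(b) Mass of NaHSO₄: 3515 × 120.1 = 422,200 g.

(a) 3.62 ppm; (b) 422 kg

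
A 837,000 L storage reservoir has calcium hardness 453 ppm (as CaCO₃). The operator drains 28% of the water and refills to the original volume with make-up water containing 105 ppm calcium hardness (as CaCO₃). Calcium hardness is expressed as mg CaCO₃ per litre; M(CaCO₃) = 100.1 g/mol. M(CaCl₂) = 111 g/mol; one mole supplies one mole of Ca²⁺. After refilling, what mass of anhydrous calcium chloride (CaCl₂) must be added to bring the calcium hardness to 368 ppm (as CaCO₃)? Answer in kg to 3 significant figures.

11.5 kg

After draining 28% and refilling: 453 × 0.72 + 105 × 0.28 = 355.56 ppm.
Deficit to target: 368 − 355.56 = 12.44 mg/L.
As CaCO₃: 12.44 mg/L × 837,000 L = 10,410 g; ÷ 100.1 = 104 mol Ca²⁺.
Mass: 104 × 111 = 11,550 g.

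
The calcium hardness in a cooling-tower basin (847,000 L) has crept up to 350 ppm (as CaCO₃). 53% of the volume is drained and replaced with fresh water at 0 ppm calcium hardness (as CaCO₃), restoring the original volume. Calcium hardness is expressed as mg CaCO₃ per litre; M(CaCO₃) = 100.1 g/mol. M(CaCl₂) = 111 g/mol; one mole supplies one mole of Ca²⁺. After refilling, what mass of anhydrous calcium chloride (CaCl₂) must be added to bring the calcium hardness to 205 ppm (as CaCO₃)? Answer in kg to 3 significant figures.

After draining 53% and refilling: 350 × 0.47 + 0 × 0.53 = 164.5 ppm.
Deficit to target: 205 − 164.5 = 40.5 mg/L.
As CaCO₃: 40.5 mg/L × 847,000 L = 34,300 g; ÷ 100.1 = 342.7 mol Ca²⁺.
Mass: 342.7 × 111 = 38,040 g.

38.0 kg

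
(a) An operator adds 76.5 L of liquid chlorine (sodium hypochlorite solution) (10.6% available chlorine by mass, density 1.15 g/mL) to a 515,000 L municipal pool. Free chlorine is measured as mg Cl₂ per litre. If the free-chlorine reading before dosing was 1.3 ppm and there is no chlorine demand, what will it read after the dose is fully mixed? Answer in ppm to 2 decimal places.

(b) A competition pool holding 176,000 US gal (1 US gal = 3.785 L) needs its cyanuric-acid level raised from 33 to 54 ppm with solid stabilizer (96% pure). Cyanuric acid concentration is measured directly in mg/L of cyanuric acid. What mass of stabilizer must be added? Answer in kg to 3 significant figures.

(a) 19.41 ppm; (b) 14.6 kg

(a) Mass of solution: 76.5 L × 1000 mL/L × 1.15 g/mL = 87,980 g.
(a) Available chlorine delivered: 87,980 g × 0.106 = 9325 g as Cl₂.
(a) Concentration rise: 9325 g / 515,000 L = 18.11 mg/L = 18.11 ppm.
(a) Final FC: 1.3 + 18.11 = 19.41 ppm.

(b) Volume: 176,000 US gal × 3.785 L/gal = 666,160 L.
(b) CYA to add: (54 − 33) = 21 mg/L × 666,160 L = 13,990 g cyanuric acid.
(b) At 96% purity: 13,990 / 0.96 = 14,570 g product.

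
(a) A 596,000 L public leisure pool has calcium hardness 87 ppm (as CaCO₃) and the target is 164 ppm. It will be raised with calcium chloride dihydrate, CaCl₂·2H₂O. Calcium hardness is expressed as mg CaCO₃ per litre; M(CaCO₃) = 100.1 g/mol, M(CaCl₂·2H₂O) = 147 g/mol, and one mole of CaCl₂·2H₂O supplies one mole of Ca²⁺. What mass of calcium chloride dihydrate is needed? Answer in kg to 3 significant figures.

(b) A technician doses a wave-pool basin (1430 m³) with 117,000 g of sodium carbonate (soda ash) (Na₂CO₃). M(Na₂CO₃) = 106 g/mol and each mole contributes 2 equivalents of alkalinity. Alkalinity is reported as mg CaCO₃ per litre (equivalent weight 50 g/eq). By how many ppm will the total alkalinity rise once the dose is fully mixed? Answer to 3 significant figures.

(a) 67.4 kg; (b) 77.2 ppm

(a) Hardness to add: (164 − 87) = 77 mg/L as CaCO₃ × 596,000 L = 45,890 g as CaCO₃.
(a) Moles of Ca²⁺ (1 mol Ca²⁺ ≡ 1 mol CaCO₃): 45,890 / 100.1 g/mol = 458.5 mol.
(a) Mass of CaCl₂·2H₂O: 458.5 × 147 = 67,390 g.

(b) Volume: 1430 m³ = 1,430,000 L.
(b) Moles of Na₂CO₃: 117,000 g ÷ 106 g/mol = 1104 mol → 2208 eq of alkalinity.
(b) As CaCO₃: 2208 eq × 50 g/eq = 110,400 g.
(b) Rise: 110,400 g / 1,430,000 L × 1000 = 77.19 mg/L.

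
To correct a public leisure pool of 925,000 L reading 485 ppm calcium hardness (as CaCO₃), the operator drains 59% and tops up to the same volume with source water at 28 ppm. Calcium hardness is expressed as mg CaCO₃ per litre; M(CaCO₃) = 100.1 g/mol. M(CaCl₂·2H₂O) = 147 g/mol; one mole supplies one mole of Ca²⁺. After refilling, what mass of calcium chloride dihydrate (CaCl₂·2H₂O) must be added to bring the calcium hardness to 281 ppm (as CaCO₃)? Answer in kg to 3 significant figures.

After draining 59% and refilling: 485 × 0.41 + 28 × 0.59 = 215.37 ppm.
Deficit to target: 281 − 215.37 = 65.63 mg/L.
As CaCO₃: 65.63 mg/L × 925,000 L = 60,710 g; ÷ 100.1 = 606.5 mol Ca²⁺.
Mass: 606.5 × 147 = 89,150 g.

89.2 kg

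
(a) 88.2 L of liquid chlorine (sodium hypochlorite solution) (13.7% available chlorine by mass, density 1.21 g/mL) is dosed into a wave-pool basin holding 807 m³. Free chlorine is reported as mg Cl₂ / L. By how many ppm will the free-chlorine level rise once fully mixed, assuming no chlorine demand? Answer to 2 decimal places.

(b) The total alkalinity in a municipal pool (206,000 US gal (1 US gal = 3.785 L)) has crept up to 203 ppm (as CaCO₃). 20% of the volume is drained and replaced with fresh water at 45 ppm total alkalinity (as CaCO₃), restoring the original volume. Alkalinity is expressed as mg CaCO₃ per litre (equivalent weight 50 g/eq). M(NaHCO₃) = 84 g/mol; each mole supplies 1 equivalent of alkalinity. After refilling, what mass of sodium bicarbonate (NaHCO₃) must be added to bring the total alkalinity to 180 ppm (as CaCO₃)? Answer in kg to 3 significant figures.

(a) Volume: 807 m³ = 807,000 L.
(a) Mass of solution: 88.2 L × 1000 mL/L × 1.21 g/mL = 106,700 g.
(a) Available chlorine delivered: 106,700 g × 0.137 = 14,620 g as Cl₂.
(a) Concentration rise: 14,620 g / 807,000 L = 18.12 mg/L = 18.12 ppm.

(b) Volume: 206,000 US gal × 3.785 L/gal = 779,710 L.
(b) After draining 20% and refilling: 203 × 0.80 + 45 × 0.20 = 171.4 ppm.
(b) Deficit to target: 180 − 171.4 = 8.6 mg/L.
(b) As CaCO₃: 8.6 mg/L × 779,710 L = 6706 g; ÷ 50 g/eq ÷ 1 = 134.1 mol NaHCO₃.
(b) Mass: 134.1 × 84 = 11,270 g.

(a) 18.12 ppm; (b) 11.3 kg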